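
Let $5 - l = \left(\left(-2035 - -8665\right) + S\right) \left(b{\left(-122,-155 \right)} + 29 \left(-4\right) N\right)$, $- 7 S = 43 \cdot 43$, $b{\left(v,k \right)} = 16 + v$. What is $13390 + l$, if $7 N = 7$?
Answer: $\frac{9986307}{7} \approx 1.4266 \cdot 10^{6}$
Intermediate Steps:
$N = 1$ ($N = \frac{1}{7} \cdot 7 = 1$)
$S = - \frac{1849}{7}$ ($S = - \frac{43 \cdot 43}{7} = \left(- \frac{1}{7}\right) 1849 = - \frac{1849}{7} \approx -264.14$)
$l = \frac{9892577}{7}$ ($l = 5 - \left(\left(-2035 - -8665\right) - \frac{1849}{7}\right) \left(\left(16 - 122\right) + 29 \left(-4\right) 1\right) = 5 - \left(\left(-2035 + 8665\right) - \frac{1849}{7}\right) \left(-106 - 116\right) = 5 - \left(6630 - \frac{1849}{7}\right) \left(-106 - 116\right) = 5 - \frac{44561}{7} \left(-222\right) = 5 - - \frac{9892542}{7} = 5 + \frac{9892542}{7} = \frac{9892577}{7} \approx 1.4132 \cdot 10^{6}$)
$13390 + l = 13390 + \frac{9892577}{7} = \frac{9986307}{7}$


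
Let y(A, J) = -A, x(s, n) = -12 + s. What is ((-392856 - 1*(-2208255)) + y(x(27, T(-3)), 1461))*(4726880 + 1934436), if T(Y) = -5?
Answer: 12092846485344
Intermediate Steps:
((-392856 - 1*(-2208255)) + y(x(27, T(-3)), 1461))*(4726880 + 1934436) = ((-392856 - 1*(-2208255)) - (-12 + 27))*(4726880 + 1934436) = ((-392856 + 2208255) - 1*15)*6661316 = (1815399 - 15)*6661316 = 1815384*6661316 = 12092846485344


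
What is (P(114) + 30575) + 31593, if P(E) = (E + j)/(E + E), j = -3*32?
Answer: 2362387/38 ≈ 62168.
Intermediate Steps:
j = -96
P(E) = (-96 + E)/(2*E) (P(E) = (E - 96)/(E + E) = (-96 + E)/((2*E)) = (-96 + E)*(1/(2*E)) = (-96 + E)/(2*E))
(P(114) + 30575) + 31593 = ((½)*(-96 + 114)/114 + 30575) + 31593 = ((½)*(1/114)*18 + 30575) + 31593 = (3/38 + 30575) + 31593 = 1161853/38 + 31593 = 2362387/38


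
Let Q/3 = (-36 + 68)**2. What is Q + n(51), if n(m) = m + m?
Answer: 3174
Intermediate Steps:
n(m) = 2*m
Q = 3072 (Q = 3*(-36 + 68)**2 = 3*32**2 = 3*1024 = 3072)
Q + n(51) = 3072 + 2*51 = 3072 + 102 = 3174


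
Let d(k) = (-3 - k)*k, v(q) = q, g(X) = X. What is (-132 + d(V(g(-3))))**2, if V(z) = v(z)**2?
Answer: 57600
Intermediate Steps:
V(z) = z**2
d(k) = k*(-3 - k)
(-132 + d(V(g(-3))))**2 = (-132 - 1*(-3)**2*(3 + (-3)**2))**2 = (-132 - 1*9*(3 + 9))**2 = (-132 - 1*9*12)**2 = (-132 - 108)**2 = (-240)**2 = 57600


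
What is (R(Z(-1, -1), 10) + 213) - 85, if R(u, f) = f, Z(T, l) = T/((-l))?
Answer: 138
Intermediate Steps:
Z(T, l) = -T/l (Z(T, l) = T*(-1/l) = -T/l)
(R(Z(-1, -1), 10) + 213) - 85 = (10 + 213) - 85 = 223 - 85 = 138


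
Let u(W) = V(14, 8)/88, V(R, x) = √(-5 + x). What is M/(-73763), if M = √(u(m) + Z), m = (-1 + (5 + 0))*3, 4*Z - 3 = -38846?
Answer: -I*√(18800012 - 22*√3)/3245572 ≈ -0.0013359*I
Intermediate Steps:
Z = -38843/4 (Z = ¾ + (¼)*(-38846) = ¾ - 19423/2 = -38843/4 ≈ -9710.8)
m = 12 (m = (-1 + 5)*3 = 4*3 = 12)
u(W) = √3/88 (u(W) = √(-5 + 8)/88 = √3*(1/88) = √3/88)
M = √(-38843/4 + √3/88) (M = √(√3/88 - 38843/4) = √(-38843/4 + √3/88) ≈ 98.543*I)
M/(-73763) = (√(-18800012 + 22*√3)/44)/(-73763) = (√(-18800012 + 22*√3)/44)*(-1/73763) = -√(-18800012 + 22*√3)/3245572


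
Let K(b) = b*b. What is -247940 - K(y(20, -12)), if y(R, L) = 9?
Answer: -248021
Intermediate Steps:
K(b) = b²
-247940 - K(y(20, -12)) = -247940 - 1*9² = -247940 - 1*81 = -247940 - 81 = -248021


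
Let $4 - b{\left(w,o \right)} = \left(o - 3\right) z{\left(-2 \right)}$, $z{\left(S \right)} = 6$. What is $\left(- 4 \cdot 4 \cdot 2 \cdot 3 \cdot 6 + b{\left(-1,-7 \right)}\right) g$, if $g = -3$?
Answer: $1536$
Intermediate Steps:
$b{\left(w,o \right)} = 22 - 6 o$ ($b{\left(w,o \right)} = 4 - \left(o - 3\right) 6 = 4 - \left(-3 + o\right) 6 = 4 - \left(-18 + 6 o\right) = 22 - 6 o$)
$\left(- 4 \cdot 4 \cdot 2 \cdot 3 \cdot 6 + b{\left(-1,-7 \right)}\right) g = \left(- 4 \cdot 4 \cdot 2 \cdot 3 \cdot 6 + \left(22 - -42\right)\right) \left(-3\right) = \left(- 4 \cdot 8 \cdot 3 \cdot 6 + \left(22 + 42\right)\right) \left(-3\right) = \left(\left(-4\right) 24 \cdot 6 + 64\right) \left(-3\right) = \left(\left(-96\right) 6 + 64\right) \left(-3\right) = \left(-576 + 64\right) \left(-3\right) = \left(-512\right) \left(-3\right) = 1536$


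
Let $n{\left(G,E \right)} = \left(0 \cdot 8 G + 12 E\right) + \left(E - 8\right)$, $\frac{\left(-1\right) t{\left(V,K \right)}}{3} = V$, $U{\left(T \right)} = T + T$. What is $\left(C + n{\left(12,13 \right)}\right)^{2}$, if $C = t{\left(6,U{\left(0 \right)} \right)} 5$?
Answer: $5041$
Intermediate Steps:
$U{\left(T \right)} = 2 T$
$t{\left(V,K \right)} = - 3 V$
$C = -90$ ($C = \left(-3\right) 6 \cdot 5 = \left(-18\right) 5 = -90$)
$n{\left(G,E \right)} = -8 + 13 E$ ($n{\left(G,E \right)} = \left(0 G + 12 E\right) + \left(-8 + E\right) = \left(0 + 12 E\right) + \left(-8 + E\right) = 12 E + \left(-8 + E\right) = -8 + 13 E$)
$\left(C + n{\left(12,13 \right)}\right)^{2} = \left(-90 + \left(-8 + 13 \cdot 13\right)\right)^{2} = \left(-90 + \left(-8 + 169\right)\right)^{2} = \left(-90 + 161\right)^{2} = 71^{2} = 5041$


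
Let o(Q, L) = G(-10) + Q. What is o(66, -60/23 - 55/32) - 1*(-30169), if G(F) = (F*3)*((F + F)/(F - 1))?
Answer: 331985/11 ≈ 30180.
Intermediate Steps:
G(F) = 6*F²/(-1 + F) (G(F) = (3*F)*((2*F)/(-1 + F)) = (3*F)*(2*F/(-1 + F)) = 6*F²/(-1 + F))
o(Q, L) = -600/11 + Q (o(Q, L) = 6*(-10)²/(-1 - 10) + Q = 6*100/(-11) + Q = 6*100*(-1/11) + Q = -600/11 + Q)
o(66, -60/23 - 55/32) - 1*(-30169) = (-600/11 + 66) - 1*(-30169) = 126/11 + 30169 = 331985/11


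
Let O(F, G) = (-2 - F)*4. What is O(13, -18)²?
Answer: 3600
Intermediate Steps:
O(F, G) = -8 - 4*F
O(13, -18)² = (-8 - 4*13)² = (-8 - 52)² = (-60)² = 3600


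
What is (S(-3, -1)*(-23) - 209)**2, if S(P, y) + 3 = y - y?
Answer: 19600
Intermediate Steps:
S(P, y) = -3 (S(P, y) = -3 + (y - y) = -3 + 0 = -3)
(S(-3, -1)*(-23) - 209)**2 = (-3*(-23) - 209)**2 = (69 - 209)**2 = (-140)**2 = 19600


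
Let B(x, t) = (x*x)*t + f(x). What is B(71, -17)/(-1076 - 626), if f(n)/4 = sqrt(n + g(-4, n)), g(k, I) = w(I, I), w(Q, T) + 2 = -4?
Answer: 85697/1702 - 2*sqrt(65)/851 ≈ 50.332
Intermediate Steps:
w(Q, T) = -6 (w(Q, T) = -2 - 4 = -6)
g(k, I) = -6
f(n) = 4*sqrt(-6 + n) (f(n) = 4*sqrt(n - 6) = 4*sqrt(-6 + n))
B(x, t) = 4*sqrt(-6 + x) + t*x**2 (B(x, t) = (x*x)*t + 4*sqrt(-6 + x) = x**2*t + 4*sqrt(-6 + x) = t*x**2 + 4*sqrt(-6 + x) = 4*sqrt(-6 + x) + t*x**2)
B(71, -17)/(-1076 - 626) = (4*sqrt(-6 + 71) - 17*71**2)/(-1076 - 626) = (4*sqrt(65) - 17*5041)/(-1702) = (4*sqrt(65) - 85697)*(-1/1702) = (-85697 + 4*sqrt(65))*(-1/1702) = 85697/1702 - 2*sqrt(65)/851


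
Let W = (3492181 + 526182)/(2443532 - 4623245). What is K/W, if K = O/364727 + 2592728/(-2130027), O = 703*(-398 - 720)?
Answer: 1903427944200537994/1040593082599047109 ≈ 1.8292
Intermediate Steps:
O = -785954 (O = 703*(-1118) = -785954)
K = -2619741146014/776878357629 (K = -785954/364727 + 2592728/(-2130027) = -785954*1/364727 + 2592728*(-1/2130027) = -785954/364727 - 2592728/2130027 = -2619741146014/776878357629 ≈ -3.3721)
W = -4018363/2179713 (W = 4018363/(-2179713) = 4018363*(-1/2179713) = -4018363/2179713 ≈ -1.8435)
K/W = -2619741146014/(776878357629*(-4018363/2179713)) = -2619741146014/776878357629*(-2179713/4018363) = 1903427944200537994/1040593082599047109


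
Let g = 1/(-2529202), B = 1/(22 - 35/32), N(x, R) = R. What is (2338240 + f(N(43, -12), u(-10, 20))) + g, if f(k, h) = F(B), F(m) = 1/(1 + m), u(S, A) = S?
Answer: 4145632472455917/1772970602 ≈ 2.3382e+6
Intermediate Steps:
B = 32/669 (B = 1/(22 - 35*1/32) = 1/(22 - 35/32) = 1/(669/32) = 32/669 ≈ 0.047833)
f(k, h) = 669/701 (f(k, h) = 1/(1 + 32/669) = 1/(701/669) = 669/701)
g = -1/2529202 ≈ -3.9538e-7
(2338240 + f(N(43, -12), u(-10, 20))) + g = (2338240 + 669/701) - 1/2529202 = 1639106909/701 - 1/2529202 = 4145632472455917/1772970602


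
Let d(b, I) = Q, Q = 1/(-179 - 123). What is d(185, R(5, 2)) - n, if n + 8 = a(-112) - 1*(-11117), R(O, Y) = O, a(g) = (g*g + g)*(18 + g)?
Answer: 349564697/302 ≈ 1.1575e+6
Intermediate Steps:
Q = -1/302 (Q = 1/(-302) = -1/302 ≈ -0.0033113)
a(g) = (18 + g)*(g + g²) (a(g) = (g² + g)*(18 + g) = (g + g²)*(18 + g) = (18 + g)*(g + g²))
d(b, I) = -1/302
n = -1157499 (n = -8 + (-112*(18 + (-112)² + 19*(-112)) - 1*(-11117)) = -8 + (-112*(18 + 12544 - 2128) + 11117) = -8 + (-112*10434 + 11117) = -8 + (-1168608 + 11117) = -8 - 1157491 = -1157499)
d(185, R(5, 2)) - n = -1/302 - 1*(-1157499) = -1/302 + 1157499 = 349564697/302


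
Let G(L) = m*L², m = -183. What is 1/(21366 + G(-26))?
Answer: -1/102342 ≈ -9.7712e-6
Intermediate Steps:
G(L) = -183*L²
1/(21366 + G(-26)) = 1/(21366 - 183*(-26)²) = 1/(21366 - 183*676) = 1/(21366 - 123708) = 1/(-102342) = -1/102342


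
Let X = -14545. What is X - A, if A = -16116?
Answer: 1571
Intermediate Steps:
X - A = -14545 - 1*(-16116) = -14545 + 16116 = 1571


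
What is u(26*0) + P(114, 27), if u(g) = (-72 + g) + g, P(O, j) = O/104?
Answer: -3687/52 ≈ -70.904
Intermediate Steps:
P(O, j) = O/104 (P(O, j) = O*(1/104) = O/104)
u(g) = -72 + 2*g
u(26*0) + P(114, 27) = (-72 + 2*(26*0)) + (1/104)*114 = (-72 + 2*0) + 57/52 = (-72 + 0) + 57/52 = -72 + 57/52 = -3687/52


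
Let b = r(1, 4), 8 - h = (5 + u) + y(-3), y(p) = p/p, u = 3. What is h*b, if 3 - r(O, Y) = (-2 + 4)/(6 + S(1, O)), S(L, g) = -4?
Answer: -2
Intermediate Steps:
y(p) = 1
h = -1 (h = 8 - ((5 + 3) + 1) = 8 - (8 + 1) = 8 - 1*9 = 8 - 9 = -1)
r(O, Y) = 2 (r(O, Y) = 3 - (-2 + 4)/(6 - 4) = 3 - 2/2 = 3 - 1*1 = 3 - 1 = 2)
b = 2
h*b = -1*2 = -2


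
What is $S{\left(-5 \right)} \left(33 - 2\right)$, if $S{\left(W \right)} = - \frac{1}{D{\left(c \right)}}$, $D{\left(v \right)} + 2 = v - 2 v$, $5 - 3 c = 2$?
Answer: $\frac{31}{3} \approx 10.333$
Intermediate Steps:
$c = 1$ ($c = \frac{5}{3} - \frac{2}{3} = 1$)
$D{\left(v \right)} = -2 - v$ ($D{\left(v \right)} = -2 + \left(v - 2 v\right) = -2 - v$)
$S{\left(W \right)} = \frac{1}{3}$ ($S{\left(W \right)} = - \frac{1}{-2 - 1} = - \frac{1}{-3} = \left(-1\right) \left(- \frac{1}{3}\right) = \frac{1}{3}$)
$S{\left(-5 \right)} \left(33 - 2\right) = \frac{33 - 2}{3} = \frac{1}{3} \cdot 31 = \frac{31}{3}$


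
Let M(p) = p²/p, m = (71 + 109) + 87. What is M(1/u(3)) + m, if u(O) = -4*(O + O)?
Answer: 6407/24 ≈ 266.96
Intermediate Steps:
u(O) = -8*O
m = 267 (m = 180 + 87 = 267)
M(p) = p
M(1/u(3)) + m = 1/(-8*3) + 267 = 1/(-24) + 267 = -1/24 + 267 = 6407/24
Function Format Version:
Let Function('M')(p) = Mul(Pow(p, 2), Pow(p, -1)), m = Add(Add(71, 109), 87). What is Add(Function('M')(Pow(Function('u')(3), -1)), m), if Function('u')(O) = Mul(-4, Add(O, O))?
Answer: Rational(6407, 24) ≈ 266.96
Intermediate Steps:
Function('u')(O) = Mul(-8, O) (Function('u')(O) = Mul(-4, Mul(2, O)) = Mul(-8, O))
m = 267 (m = Add(180, 87) = 267)
Function('M')(p) = p
Add(Function('M')(Pow(Function('u')(3), -1)), m) = Add(Pow(Mul(-8, 3), -1), 267) = Add(Pow(-24, -1), 267) = Add(Rational(-1, 24), 267) = Rational(6407, 24)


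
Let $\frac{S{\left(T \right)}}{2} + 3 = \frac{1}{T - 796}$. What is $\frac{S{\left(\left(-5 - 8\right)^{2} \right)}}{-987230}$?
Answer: $\frac{1882}{309496605} \approx 6.0808 \cdot 10^{-6}$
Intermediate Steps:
$S{\left(T \right)} = -6 + \frac{2}{-796 + T}$ ($S{\left(T \right)} = -6 + \frac{2}{T - 796} = -6 + \frac{2}{-796 + T}$)
$\frac{S{\left(\left(-5 - 8\right)^{2} \right)}}{-987230} = \frac{2 \frac{1}{-796 + \left(-5 - 8\right)^{2}} \left(2389 - 3 \left(-5 - 8\right)^{2}\right)}{-987230} = \frac{2 \left(2389 - 3 \left(-13\right)^{2}\right)}{-796 + \left(-13\right)^{2}} \left(- \frac{1}{987230}\right) = \frac{2 \left(2389 - 507\right)}{-796 + 169} \left(- \frac{1}{987230}\right) = \frac{2 \left(2389 - 507\right)}{-627} \left(- \frac{1}{987230}\right) = 2 \left(- \frac{1}{627}\right) 1882 \left(- \frac{1}{987230}\right) = \left(- \frac{3764}{627}\right) \left(- \frac{1}{987230}\right) = \frac{1882}{309496605}$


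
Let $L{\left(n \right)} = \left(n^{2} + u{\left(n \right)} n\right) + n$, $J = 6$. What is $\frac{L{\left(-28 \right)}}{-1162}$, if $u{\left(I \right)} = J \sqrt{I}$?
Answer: $- \frac{54}{83} + \frac{24 i \sqrt{7}}{83} \approx -0.6506 + 0.76504 i$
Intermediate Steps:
$u{\left(I \right)} = 6 \sqrt{I}$
$L{\left(n \right)} = n + n^{2} + 6 n^{\frac{3}{2}}$ ($L{\left(n \right)} = \left(n^{2} + 6 \sqrt{n} n\right) + n = \left(n^{2} + 6 n^{\frac{3}{2}}\right) + n = n + n^{2} + 6 n^{\frac{3}{2}}$)
$\frac{L{\left(-28 \right)}}{-1162} = \frac{\left(-28\right) \left(1 - 28 + 6 \sqrt{-28}\right)}{-1162} = - 28 \left(1 - 28 + 6 \cdot 2 i \sqrt{7}\right) \left(- \frac{1}{1162}\right) = - 28 \left(1 - 28 + 12 i \sqrt{7}\right) \left(- \frac{1}{1162}\right) = - 28 \left(-27 + 12 i \sqrt{7}\right) \left(- \frac{1}{1162}\right) = \left(756 - 336 i \sqrt{7}\right) \left(- \frac{1}{1162}\right) = - \frac{54}{83} + \frac{24 i \sqrt{7}}{83}$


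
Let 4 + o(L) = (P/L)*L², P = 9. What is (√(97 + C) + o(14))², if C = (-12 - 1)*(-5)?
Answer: 15046 + 2196*√2 ≈ 18152.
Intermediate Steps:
C = 65 (C = -13*(-5) = 65)
o(L) = -4 + 9*L (o(L) = -4 + (9/L)*L² = -4 + 9*L)
(√(97 + C) + o(14))² = (√(97 + 65) + (-4 + 9*14))² = (√162 + (-4 + 126))² = (9*√2 + 122)² = (122 + 9*√2)²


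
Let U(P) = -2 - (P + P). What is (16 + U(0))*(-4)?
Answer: -56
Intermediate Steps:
U(P) = -2 - 2*P
(16 + U(0))*(-4) = (16 + (-2 - 2*0))*(-4) = (16 + (-2 + 0))*(-4) = (16 - 2)*(-4) = 14*(-4) = -56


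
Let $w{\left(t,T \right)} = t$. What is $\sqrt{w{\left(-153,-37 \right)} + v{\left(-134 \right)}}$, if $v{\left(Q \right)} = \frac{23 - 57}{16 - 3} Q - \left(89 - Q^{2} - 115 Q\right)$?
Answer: $\frac{2 \sqrt{112151}}{13} \approx 51.521$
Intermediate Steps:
$v{\left(Q \right)} = -89 + Q^{2} + \frac{1461 Q}{13}$ ($v{\left(Q \right)} = - \frac{34}{13} Q + \left(-89 + Q^{2} + 115 Q\right) = \left(-34\right) \frac{1}{13} Q + \left(-89 + Q^{2} + 115 Q\right) = - \frac{34 Q}{13} + \left(-89 + Q^{2} + 115 Q\right) = -89 + Q^{2} + \frac{1461 Q}{13}$)
$\sqrt{w{\left(-153,-37 \right)} + v{\left(-134 \right)}} = \sqrt{-153 + \left(-89 + \left(-134\right)^{2} + \frac{1461}{13} \left(-134\right)\right)} = \sqrt{-153 - - \frac{36497}{13}} = \sqrt{-153 + \frac{36497}{13}} = \sqrt{\frac{34508}{13}} = \frac{2 \sqrt{112151}}{13}$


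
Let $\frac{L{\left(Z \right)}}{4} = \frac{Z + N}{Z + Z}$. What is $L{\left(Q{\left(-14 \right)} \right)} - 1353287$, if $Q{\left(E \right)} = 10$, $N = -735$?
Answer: $-1353432$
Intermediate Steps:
$L{\left(Z \right)} = \frac{2 \left(-735 + Z\right)}{Z}$ ($L{\left(Z \right)} = 4 \frac{Z - 735}{Z + Z} = 4 \frac{-735 + Z}{2 Z} = \frac{2 \left(-735 + Z\right)}{Z}$)
$L{\left(Q{\left(-14 \right)} \right)} - 1353287 = \left(2 - \frac{1470}{10}\right) - 1353287 = \left(2 - 147\right) - 1353287 = -145 - 1353287 = -1353432$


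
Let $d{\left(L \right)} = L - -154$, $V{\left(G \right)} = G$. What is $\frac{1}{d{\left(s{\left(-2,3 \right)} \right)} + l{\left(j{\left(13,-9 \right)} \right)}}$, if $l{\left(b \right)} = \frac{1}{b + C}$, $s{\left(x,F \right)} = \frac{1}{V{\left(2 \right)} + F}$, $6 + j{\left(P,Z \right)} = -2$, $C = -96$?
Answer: $\frac{520}{80179} \approx 0.0064855$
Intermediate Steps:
$j{\left(P,Z \right)} = -8$ ($j{\left(P,Z \right)} = -6 - 2 = -8$)
$s{\left(x,F \right)} = \frac{1}{2 + F}$
$d{\left(L \right)} = 154 + L$ ($d{\left(L \right)} = L + 154 = 154 + L$)
$l{\left(b \right)} = \frac{1}{-96 + b}$ ($l{\left(b \right)} = \frac{1}{b - 96} = \frac{1}{-96 + b}$)
$\frac{1}{d{\left(s{\left(-2,3 \right)} \right)} + l{\left(j{\left(13,-9 \right)} \right)}} = \frac{1}{\left(154 + \frac{1}{2 + 3}\right) + \frac{1}{-96 - 8}} = \frac{1}{\left(154 + \frac{1}{5}\right) + \frac{1}{-104}} = \frac{1}{\left(154 + \frac{1}{5}\right) - \frac{1}{104}} = \frac{1}{\frac{771}{5} - \frac{1}{104}} = \frac{1}{\frac{80179}{520}} = \frac{520}{80179}$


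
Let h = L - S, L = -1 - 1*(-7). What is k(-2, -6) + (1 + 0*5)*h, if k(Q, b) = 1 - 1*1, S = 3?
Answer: 3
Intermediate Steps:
k(Q, b) = 0 (k(Q, b) = 1 - 1 = 0)
L = 6 (L = -1 + 7 = 6)
h = 3 (h = 6 - 1*3 = 6 - 3 = 3)
k(-2, -6) + (1 + 0*5)*h = 0 + (1 + 0*5)*3 = 0 + (1 + 0)*3 = 0 + 1*3 = 0 + 3 = 3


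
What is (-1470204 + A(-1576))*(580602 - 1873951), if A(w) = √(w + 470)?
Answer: 1901486873196 - 1293349*I*√1106 ≈ 1.9015e+12 - 4.3012e+7*I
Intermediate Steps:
A(w) = √(470 + w)
(-1470204 + A(-1576))*(580602 - 1873951) = (-1470204 + √(470 - 1576))*(580602 - 1873951) = (-1470204 + √(-1106))*(-1293349) = (-1470204 + I*√1106)*(-1293349) = 1901486873196 - 1293349*I*√1106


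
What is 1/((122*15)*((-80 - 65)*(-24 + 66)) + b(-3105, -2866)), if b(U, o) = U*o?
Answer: -1/2245770 ≈ -4.4528e-7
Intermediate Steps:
1/((122*15)*((-80 - 65)*(-24 + 66)) + b(-3105, -2866)) = 1/((122*15)*((-80 - 65)*(-24 + 66)) - 3105*(-2866)) = 1/(1830*(-145*42) + 8898930) = 1/(1830*(-6090) + 8898930) = 1/(-11144700 + 8898930) = 1/(-2245770) = -1/2245770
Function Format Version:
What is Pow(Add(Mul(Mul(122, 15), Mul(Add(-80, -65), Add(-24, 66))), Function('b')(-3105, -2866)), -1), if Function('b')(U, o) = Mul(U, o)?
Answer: Rational(-1, 2245770) ≈ -4.4528e-7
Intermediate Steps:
Pow(Add(Mul(Mul(122, 15), Mul(Add(-80, -65), Add(-24, 66))), Function('b')(-3105, -2866)), -1) = Pow(Add(Mul(Mul(122, 15), Mul(Add(-80, -65), Add(-24, 66))), Mul(-3105, -2866)), -1) = Pow(Add(Mul(1830, Mul(-145, 42)), 8898930), -1) = Pow(Add(Mul(1830, -6090), 8898930), -1) = Pow(Add(-11144700, 8898930), -1) = Pow(-2245770, -1) = Rational(-1, 2245770)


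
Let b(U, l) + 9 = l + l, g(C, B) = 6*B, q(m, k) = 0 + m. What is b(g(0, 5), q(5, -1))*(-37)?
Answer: -37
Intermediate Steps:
q(m, k) = m
b(U, l) = -9 + 2*l (b(U, l) = -9 + (l + l) = -9 + 2*l)
b(g(0, 5), q(5, -1))*(-37) = (-9 + 2*5)*(-37) = (-9 + 10)*(-37) = 1*(-37) = -37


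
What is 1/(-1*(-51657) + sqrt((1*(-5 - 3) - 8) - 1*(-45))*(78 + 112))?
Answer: 51657/2667398749 - 190*sqrt(29)/2667398749 ≈ 1.8982e-5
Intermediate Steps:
1/(-1*(-51657) + sqrt((1*(-5 - 3) - 8) - 1*(-45))*(78 + 112)) = 1/(51657 + sqrt((1*(-8) - 8) + 45)*190) = 1/(51657 + sqrt((-8 - 8) + 45)*190) = 1/(51657 + sqrt(-16 + 45)*190) = 1/(51657 + sqrt(29)*190) = 1/(51657 + 190*sqrt(29))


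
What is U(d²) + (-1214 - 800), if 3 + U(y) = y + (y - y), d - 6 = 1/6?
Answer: -71243/36 ≈ -1979.0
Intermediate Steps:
d = 37/6 (d = 6 + 1/6 = 6 + ⅙ = 37/6 ≈ 6.1667)
U(y) = -3 + y (U(y) = -3 + (y + (y - y)) = -3 + (y + 0) = -3 + y)
U(d²) + (-1214 - 800) = (-3 + (37/6)²) + (-1214 - 800) = (-3 + 1369/36) - 2014 = 1261/36 - 2014 = -71243/36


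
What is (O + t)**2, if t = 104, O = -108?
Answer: 16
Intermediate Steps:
(O + t)**2 = (-108 + 104)**2 = (-4)**2 = 16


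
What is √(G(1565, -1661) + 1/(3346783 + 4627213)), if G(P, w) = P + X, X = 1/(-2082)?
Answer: √26959243618846442044797/4150464918 ≈ 39.560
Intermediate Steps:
X = -1/2082 ≈ -0.00048031
G(P, w) = -1/2082 + P (G(P, w) = P - 1/2082 = -1/2082 + P)
√(G(1565, -1661) + 1/(3346783 + 4627213)) = √((-1/2082 + 1565) + 1/(3346783 + 4627213)) = √(3258329/2082 + 1/7973996) = √(12990951207383/8300929836) = √26959243618846442044797/4150464918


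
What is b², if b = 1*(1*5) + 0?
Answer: 25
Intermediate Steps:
b = 5 (b = 1*5 + 0 = 5 + 0 = 5)
b² = 5² = 25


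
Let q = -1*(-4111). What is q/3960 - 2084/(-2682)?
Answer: 1071019/590040 ≈ 1.8152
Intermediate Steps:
q = 4111
q/3960 - 2084/(-2682) = 4111/3960 - 2084/(-2682) = 4111*(1/3960) - 2084*(-1/2682) = 4111/3960 + 1042/1341 = 1071019/590040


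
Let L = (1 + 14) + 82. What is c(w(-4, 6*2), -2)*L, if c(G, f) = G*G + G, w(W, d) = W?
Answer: 1164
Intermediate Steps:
c(G, f) = G + G² (c(G, f) = G² + G = G + G²)
L = 97 (L = 15 + 82 = 97)
c(w(-4, 6*2), -2)*L = -4*(1 - 4)*97 = -4*(-3)*97 = 12*97 = 1164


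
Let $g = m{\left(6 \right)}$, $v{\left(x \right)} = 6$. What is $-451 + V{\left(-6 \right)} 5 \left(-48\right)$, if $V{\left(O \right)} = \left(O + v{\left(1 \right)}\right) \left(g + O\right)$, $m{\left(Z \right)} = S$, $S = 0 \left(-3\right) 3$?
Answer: $-451$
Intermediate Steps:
$S = 0$ ($S = 0 \cdot 3 = 0$)
$m{\left(Z \right)} = 0$
$g = 0$
$V{\left(O \right)} = O \left(6 + O\right)$ ($V{\left(O \right)} = \left(O + 6\right) \left(0 + O\right) = \left(6 + O\right) O = O \left(6 + O\right)$)
$-451 + V{\left(-6 \right)} 5 \left(-48\right) = -451 + - 6 \left(6 - 6\right) 5 \left(-48\right) = -451 + \left(-6\right) 0 \left(-240\right) = -451 + 0 \left(-240\right) = -451 + 0 = -451$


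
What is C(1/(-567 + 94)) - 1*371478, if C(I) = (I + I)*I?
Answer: -83110401460/223729 ≈ -3.7148e+5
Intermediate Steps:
C(I) = 2*I² (C(I) = (2*I)*I = 2*I²)
C(1/(-567 + 94)) - 1*371478 = 2*(1/(-567 + 94))² - 1*371478 = 2*(1/(-473))² - 371478 = 2*(-1/473)² - 371478 = 2*(1/223729) - 371478 = 2/223729 - 371478 = -83110401460/223729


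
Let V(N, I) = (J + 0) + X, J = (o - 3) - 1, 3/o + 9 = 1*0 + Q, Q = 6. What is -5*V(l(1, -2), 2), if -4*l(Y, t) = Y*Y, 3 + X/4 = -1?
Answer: 105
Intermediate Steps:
X = -16 (X = -12 + 4*(-1) = -12 - 4 = -16)
l(Y, t) = -Y**2/4 (l(Y, t) = -Y*Y/4 = -Y**2/4)
o = -1 (o = 3/(-9 + (1*0 + 6)) = 3/(-9 + (0 + 6)) = 3/(-9 + 6) = 3/(-3) = 3*(-1/3) = -1)
J = -5 (J = (-1 - 3) - 1 = -4 - 1 = -5)
V(N, I) = -21 (V(N, I) = (-5 + 0) - 16 = -5 - 16 = -21)
-5*V(l(1, -2), 2) = -5*(-21) = 105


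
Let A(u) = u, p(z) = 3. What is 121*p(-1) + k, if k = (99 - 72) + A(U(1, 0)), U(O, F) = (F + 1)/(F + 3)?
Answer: 1171/3 ≈ 390.33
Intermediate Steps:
U(O, F) = (1 + F)/(3 + F)
k = 82/3 (k = (99 - 72) + (1 + 0)/(3 + 0) = 27 + 1/3 = 82/3 ≈ 27.333)
121*p(-1) + k = 121*3 + 82/3 = 363 + 82/3 = 1171/3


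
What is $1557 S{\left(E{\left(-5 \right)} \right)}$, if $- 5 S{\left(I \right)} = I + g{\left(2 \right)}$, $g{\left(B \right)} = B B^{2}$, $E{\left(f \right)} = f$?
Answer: $- \frac{4671}{5} \approx -934.2$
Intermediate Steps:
$g{\left(B \right)} = B^{3}$
$S{\left(I \right)} = - \frac{8}{5} - \frac{I}{5}$ ($S{\left(I \right)} = - \frac{I + 2^{3}}{5} = - \frac{I + 8}{5} = - \frac{8 + I}{5} = - \frac{8}{5} - \frac{I}{5}$)
$1557 S{\left(E{\left(-5 \right)} \right)} = 1557 \left(- \frac{8}{5} - -1\right) = 1557 \left(- \frac{8}{5} + 1\right) = 1557 \left(- \frac{3}{5}\right) = - \frac{4671}{5}$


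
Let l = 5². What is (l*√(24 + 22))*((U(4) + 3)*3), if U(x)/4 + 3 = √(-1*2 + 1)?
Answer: √46*(-675 + 300*I) ≈ -4578.1 + 2034.7*I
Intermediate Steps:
U(x) = -12 + 4*I (U(x) = -12 + 4*√(-1*2 + 1) = -12 + 4*√(-2 + 1) = -12 + 4*√(-1) = -12 + 4*I)
l = 25
(l*√(24 + 22))*((U(4) + 3)*3) = (25*√(24 + 22))*(((-12 + 4*I) + 3)*3) = (25*√46)*((-9 + 4*I)*3) = (25*√46)*(-27 + 12*I) = 25*√46*(-27 + 12*I)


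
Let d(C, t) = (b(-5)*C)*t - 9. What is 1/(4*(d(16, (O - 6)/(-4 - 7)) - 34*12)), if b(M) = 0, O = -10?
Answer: -1/1668 ≈ -0.00059952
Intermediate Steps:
d(C, t) = -9 (d(C, t) = (0*C)*t - 9 = 0*t - 9 = 0 - 9 = -9)
1/(4*(d(16, (O - 6)/(-4 - 7)) - 34*12)) = 1/(4*(-9 - 34*12)) = 1/(4*(-9 - 1*408)) = 1/(4*(-9 - 408)) = 1/(4*(-417)) = 1/(-1668) = -1/1668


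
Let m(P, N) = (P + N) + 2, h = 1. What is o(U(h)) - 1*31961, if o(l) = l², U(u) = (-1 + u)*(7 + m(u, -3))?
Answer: -31961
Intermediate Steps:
m(P, N) = 2 + N + P (m(P, N) = (N + P) + 2 = 2 + N + P)
U(u) = (-1 + u)*(6 + u) (U(u) = (-1 + u)*(7 + (2 - 3 + u)) = (-1 + u)*(7 + (-1 + u)) = (-1 + u)*(6 + u))
o(U(h)) - 1*31961 = (-6 + 1² + 5*1)² - 1*31961 = (-6 + 1 + 5)² - 31961 = 0² - 31961 = 0 - 31961 = -31961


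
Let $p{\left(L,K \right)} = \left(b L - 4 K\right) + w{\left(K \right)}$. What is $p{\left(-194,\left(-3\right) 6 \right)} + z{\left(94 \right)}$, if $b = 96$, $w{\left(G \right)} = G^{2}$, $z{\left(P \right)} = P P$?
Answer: $-9392$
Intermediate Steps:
$z{\left(P \right)} = P^{2}$
$p{\left(L,K \right)} = K^{2} - 4 K + 96 L$ ($p{\left(L,K \right)} = \left(96 L - 4 K\right) + K^{2} = \left(- 4 K + 96 L\right) + K^{2} = K^{2} - 4 K + 96 L$)
$p{\left(-194,\left(-3\right) 6 \right)} + z{\left(94 \right)} = \left(\left(\left(-3\right) 6\right)^{2} - 4 \left(\left(-3\right) 6\right) + 96 \left(-194\right)\right) + 94^{2} = \left(\left(-18\right)^{2} - -72 - 18624\right) + 8836 = \left(324 + 72 - 18624\right) + 8836 = -18228 + 8836 = -9392$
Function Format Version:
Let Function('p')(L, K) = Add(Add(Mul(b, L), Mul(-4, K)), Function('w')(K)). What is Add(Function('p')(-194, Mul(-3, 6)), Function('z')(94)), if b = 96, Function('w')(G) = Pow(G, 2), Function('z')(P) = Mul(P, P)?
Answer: -9392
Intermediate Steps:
Function('z')(P) = Pow(P, 2)
Function('p')(L, K) = Add(Pow(K, 2), Mul(-4, K), Mul(96, L)) (Function('p')(L, K) = Add(Add(Mul(96, L), Mul(-4, K)), Pow(K, 2)) = Add(Add(Mul(-4, K), Mul(96, L)), Pow(K, 2)) = Add(Pow(K, 2), Mul(-4, K), Mul(96, L)))
Add(Function('p')(-194, Mul(-3, 6)), Function('z')(94)) = Add(Add(Pow(Mul(-3, 6), 2), Mul(-4, Mul(-3, 6)), Mul(96, -194)), Pow(94, 2)) = Add(Add(Pow(-18, 2), Mul(-4, -18), -18624), 8836) = Add(Add(324, 72, -18624), 8836) = Add(-18228, 8836) = -9392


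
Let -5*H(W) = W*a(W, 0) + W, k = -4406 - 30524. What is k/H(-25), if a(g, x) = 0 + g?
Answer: 3493/12 ≈ 291.08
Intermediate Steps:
a(g, x) = g
k = -34930
H(W) = -W/5 - W**2/5 (H(W) = -(W*W + W)/5 = -(W**2 + W)/5 = -(W + W**2)/5 = -W/5 - W**2/5)
k/H(-25) = -34930*1/(5*(1 - 25)) = -34930/((-1/5*(-25)*(-24))) = -34930/(-120) = -34930*(-1/120) = 3493/12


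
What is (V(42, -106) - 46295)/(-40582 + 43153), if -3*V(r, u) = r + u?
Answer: -138821/7713 ≈ -17.998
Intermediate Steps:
V(r, u) = -r/3 - u/3 (V(r, u) = -(r + u)/3 = -r/3 - u/3)
(V(42, -106) - 46295)/(-40582 + 43153) = ((-⅓*42 - ⅓*(-106)) - 46295)/(-40582 + 43153) = ((-14 + 106/3) - 46295)/2571 = (64/3 - 46295)*(1/2571) = -138821/3*1/2571 = -138821/7713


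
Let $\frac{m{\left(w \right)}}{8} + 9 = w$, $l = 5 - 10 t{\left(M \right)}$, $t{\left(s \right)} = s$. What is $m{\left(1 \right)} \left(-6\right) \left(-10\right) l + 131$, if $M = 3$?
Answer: $96131$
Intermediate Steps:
$l = -25$ ($l = 5 - 30 = -25$)
$m{\left(w \right)} = -72 + 8 w$
$m{\left(1 \right)} \left(-6\right) \left(-10\right) l + 131 = \left(-72 + 8 \cdot 1\right) \left(-6\right) \left(-10\right) \left(-25\right) + 131 = \left(-72 + 8\right) \left(-6\right) \left(-10\right) \left(-25\right) + 131 = \left(-64\right) \left(-6\right) \left(-10\right) \left(-25\right) + 131 = 384 \left(-10\right) \left(-25\right) + 131 = \left(-3840\right) \left(-25\right) + 131 = 96000 + 131 = 96131$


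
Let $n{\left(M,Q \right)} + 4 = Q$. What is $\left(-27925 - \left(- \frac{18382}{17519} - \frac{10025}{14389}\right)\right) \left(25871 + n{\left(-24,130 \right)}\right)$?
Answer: $- \frac{182990770863388194}{252080891} \approx -7.2592 \cdot 10^{8}$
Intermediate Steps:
$n{\left(M,Q \right)} = -4 + Q$
$\left(-27925 - \left(- \frac{18382}{17519} - \frac{10025}{14389}\right)\right) \left(25871 + n{\left(-24,130 \right)}\right) = \left(-27925 - \left(- \frac{18382}{17519} - \frac{10025}{14389}\right)\right) \left(25871 + \left(-4 + 130\right)\right) = \left(-27925 - - \frac{440126573}{252080891}\right) \left(25871 + 126\right) = \left(-27925 + \left(\frac{18382}{17519} + \frac{10025}{14389}\right)\right) 25997 = \left(-27925 + \frac{440126573}{252080891}\right) 25997 = \left(- \frac{7038918754602}{252080891}\right) 25997 = - \frac{182990770863388194}{252080891}$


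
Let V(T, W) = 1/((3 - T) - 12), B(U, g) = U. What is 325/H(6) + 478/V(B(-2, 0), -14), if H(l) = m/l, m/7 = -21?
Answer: -164604/49 ≈ -3359.3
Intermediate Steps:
m = -147 (m = 7*(-21) = -147)
H(l) = -147/l
V(T, W) = 1/(-9 - T)
325/H(6) + 478/V(B(-2, 0), -14) = 325/((-147/6)) + 478/((-1/(9 - 2))) = 325/((-147*⅙)) + 478/((-1/7)) = 325/(-49/2) + 478/((-1*⅐)) = 325*(-2/49) + 478/(-⅐) = -650/49 + 478*(-7) = -650/49 - 3346 = -164604/49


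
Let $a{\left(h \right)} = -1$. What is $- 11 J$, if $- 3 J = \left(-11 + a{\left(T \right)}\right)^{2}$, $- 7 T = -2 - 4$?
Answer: $528$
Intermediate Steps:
$T = \frac{6}{7}$ ($T = - \frac{-2 - 4}{7} = \left(- \frac{1}{7}\right) \left(-6\right) = \frac{6}{7} \approx 0.85714$)
$J = -48$ ($J = - \frac{\left(-11 - 1\right)^{2}}{3} = - \frac{\left(-12\right)^{2}}{3} = \left(- \frac{1}{3}\right) 144 = -48$)
$- 11 J = \left(-11\right) \left(-48\right) = 528$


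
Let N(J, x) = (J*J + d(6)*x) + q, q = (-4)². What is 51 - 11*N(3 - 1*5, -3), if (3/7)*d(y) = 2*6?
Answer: 755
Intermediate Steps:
d(y) = 28 (d(y) = 7*(2*6)/3 = (7/3)*12 = 28)
q = 16
N(J, x) = 16 + J² + 28*x (N(J, x) = (J*J + 28*x) + 16 = (J² + 28*x) + 16 = 16 + J² + 28*x)
51 - 11*N(3 - 1*5, -3) = 51 - 11*(16 + (3 - 1*5)² + 28*(-3)) = 51 - 11*(16 + (3 - 5)² - 84) = 51 - 11*(16 + (-2)² - 84) = 51 - 11*(16 + 4 - 84) = 51 - 11*(-64) = 51 + 704 = 755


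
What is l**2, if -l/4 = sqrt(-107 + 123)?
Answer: 256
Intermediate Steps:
l = -16 (l = -4*sqrt(-107 + 123) = -4*sqrt(16) = -4*4 = -16)
l**2 = (-16)**2 = 256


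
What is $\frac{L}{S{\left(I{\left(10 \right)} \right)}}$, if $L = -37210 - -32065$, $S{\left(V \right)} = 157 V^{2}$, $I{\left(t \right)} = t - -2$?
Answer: $- \frac{1715}{7536} \approx -0.22757$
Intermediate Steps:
$I{\left(t \right)} = 2 + t$ ($I{\left(t \right)} = t + 2 = 2 + t$)
$L = -5145$ ($L = -37210 + 32065 = -5145$)
$\frac{L}{S{\left(I{\left(10 \right)} \right)}} = - \frac{5145}{157 \left(2 + 10\right)^{2}} = - \frac{5145}{157 \cdot 12^{2}} = - \frac{5145}{157 \cdot 144} = - \frac{5145}{22608} = \left(-5145\right) \frac{1}{22608} = - \frac{1715}{7536}$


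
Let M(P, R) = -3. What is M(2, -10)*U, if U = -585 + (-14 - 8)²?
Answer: 303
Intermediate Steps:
U = -101 (U = -585 + (-22)² = -585 + 484 = -101)
M(2, -10)*U = -3*(-101) = 303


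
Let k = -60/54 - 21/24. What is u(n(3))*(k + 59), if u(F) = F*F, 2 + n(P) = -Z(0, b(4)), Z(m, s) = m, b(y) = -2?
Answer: 4105/18 ≈ 228.06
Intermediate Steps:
n(P) = -2 (n(P) = -2 - 1*0 = -2 + 0 = -2)
u(F) = F**2
k = -143/72 (k = -60*1/54 - 21*1/24 = -10/9 - 7/8 = -143/72 ≈ -1.9861)
u(n(3))*(k + 59) = (-2)**2*(-143/72 + 59) = 4*(4105/72) = 4105/18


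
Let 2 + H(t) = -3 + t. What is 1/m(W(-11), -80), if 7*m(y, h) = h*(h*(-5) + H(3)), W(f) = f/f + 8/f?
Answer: -7/31840 ≈ -0.00021985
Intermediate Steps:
W(f) = 1 + 8/f
H(t) = -5 + t (H(t) = -2 + (-3 + t) = -5 + t)
m(y, h) = h*(-2 - 5*h)/7 (m(y, h) = (h*(h*(-5) + (-5 + 3)))/7 = (h*(-5*h - 2))/7 = (h*(-2 - 5*h))/7 = h*(-2 - 5*h)/7)
1/m(W(-11), -80) = 1/(-⅐*(-80)*(2 + 5*(-80))) = 1/(-⅐*(-80)*(2 - 400)) = 1/(-⅐*(-80)*(-398)) = 1/(-31840/7) = -7/31840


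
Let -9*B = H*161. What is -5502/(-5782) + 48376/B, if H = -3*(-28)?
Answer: -2077365/66493 ≈ -31.242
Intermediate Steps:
H = 84
B = -4508/3 (B = -28*161/3 = -⅑*13524 = -4508/3 ≈ -1502.7)
-5502/(-5782) + 48376/B = -5502/(-5782) + 48376/(-4508/3) = -5502*(-1/5782) + 48376*(-3/4508) = 393/413 - 36282/1127 = -2077365/66493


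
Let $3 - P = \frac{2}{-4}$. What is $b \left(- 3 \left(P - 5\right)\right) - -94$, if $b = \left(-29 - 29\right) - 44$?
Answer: $-365$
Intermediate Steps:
$P = \frac{7}{2}$ ($P = 3 - \frac{2}{-4} = 3 - 2 \left(- \frac{1}{4}\right) = 3 - - \frac{1}{2} = 3 + \frac{1}{2} = \frac{7}{2} \approx 3.5$)
$b = -102$ ($b = -58 - 44 = -102$)
$b \left(- 3 \left(P - 5\right)\right) - -94 = - 102 \left(- 3 \left(\frac{7}{2} - 5\right)\right) - -94 = - 102 \left(\left(-3\right) \left(- \frac{3}{2}\right)\right) + 94 = \left(-102\right) \frac{9}{2} + 94 = -459 + 94 = -365$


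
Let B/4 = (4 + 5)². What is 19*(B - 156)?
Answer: 3192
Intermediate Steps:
B = 324 (B = 4*(4 + 5)² = 4*9² = 4*81 = 324)
19*(B - 156) = 19*(324 - 156) = 19*168 = 3192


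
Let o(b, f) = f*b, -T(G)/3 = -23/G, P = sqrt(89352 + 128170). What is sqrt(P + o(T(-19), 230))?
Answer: sqrt(-301530 + 361*sqrt(217522))/19 ≈ 19.206*I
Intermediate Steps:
P = sqrt(217522) ≈ 466.39
T(G) = 69/G (T(G) = -(-69)/G = 69/G)
o(b, f) = b*f
sqrt(P + o(T(-19), 230)) = sqrt(sqrt(217522) + (69/(-19))*230) = sqrt(sqrt(217522) + (69*(-1/19))*230) = sqrt(sqrt(217522) - 69/19*230) = sqrt(sqrt(217522) - 15870/19) = sqrt(-15870/19 + sqrt(217522))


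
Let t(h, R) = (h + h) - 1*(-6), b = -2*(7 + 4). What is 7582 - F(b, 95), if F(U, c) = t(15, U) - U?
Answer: 7524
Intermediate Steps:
b = -22 (b = -2*11 = -22)
t(h, R) = 6 + 2*h (t(h, R) = 2*h + 6 = 6 + 2*h)
F(U, c) = 36 - U (F(U, c) = (6 + 2*15) - U = (6 + 30) - U = 36 - U)
7582 - F(b, 95) = 7582 - (36 - 1*(-22)) = 7582 - (36 + 22) = 7582 - 1*58 = 7582 - 58 = 7524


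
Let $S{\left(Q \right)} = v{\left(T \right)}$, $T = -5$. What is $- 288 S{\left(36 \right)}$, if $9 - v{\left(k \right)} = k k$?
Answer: $4608$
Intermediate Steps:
$v{\left(k \right)} = 9 - k^{2}$ ($v{\left(k \right)} = 9 - k k = 9 - k^{2}$)
$S{\left(Q \right)} = -16$ ($S{\left(Q \right)} = 9 - \left(-5\right)^{2} = 9 - 25 = -16$)
$- 288 S{\left(36 \right)} = \left(-288\right) \left(-16\right) = 4608$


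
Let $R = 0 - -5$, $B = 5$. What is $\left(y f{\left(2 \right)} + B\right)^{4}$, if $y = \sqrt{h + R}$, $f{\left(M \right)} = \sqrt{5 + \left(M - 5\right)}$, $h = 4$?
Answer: $3649 + 2580 \sqrt{2} \approx 7297.7$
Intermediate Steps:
$f{\left(M \right)} = \sqrt{M}$ ($f{\left(M \right)} = \sqrt{5 + \left(-5 + M\right)} = \sqrt{M}$)
$R = 5$ ($R = 0 + 5 = 5$)
$y = 3$ ($y = \sqrt{4 + 5} = \sqrt{9} = 3$)
$\left(y f{\left(2 \right)} + B\right)^{4} = \left(3 \sqrt{2} + 5\right)^{4} = \left(5 + 3 \sqrt{2}\right)^{4}$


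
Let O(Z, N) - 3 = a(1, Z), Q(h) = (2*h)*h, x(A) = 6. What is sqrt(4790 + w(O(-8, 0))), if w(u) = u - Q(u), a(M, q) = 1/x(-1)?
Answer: sqrt(42958)/3 ≈ 69.088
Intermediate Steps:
Q(h) = 2*h**2
a(M, q) = 1/6
O(Z, N) = 19/6 (O(Z, N) = 3 + 1/6 = 19/6)
w(u) = u - 2*u**2
sqrt(4790 + w(O(-8, 0))) = sqrt(4790 + 19*(1 - 2*19/6)/6) = sqrt(4790 + 19*(1 - 19/3)/6) = sqrt(4790 + (19/6)*(-16/3)) = sqrt(4790 - 152/9) = sqrt(42958/9) = sqrt(42958)/3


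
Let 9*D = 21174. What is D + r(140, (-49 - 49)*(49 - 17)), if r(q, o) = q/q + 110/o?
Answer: 11071483/4704 ≈ 2353.6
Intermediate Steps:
r(q, o) = 1 + 110/o
D = 7058/3 (D = (⅑)*21174 = 7058/3 ≈ 2352.7)
D + r(140, (-49 - 49)*(49 - 17)) = 7058/3 + (110 + (-49 - 49)*(49 - 17))/(((-49 - 49)*(49 - 17))) = 7058/3 + (110 - 98*32)/((-98*32)) = 7058/3 + (110 - 3136)/(-3136) = 7058/3 - 1/3136*(-3026) = 7058/3 + 1513/1568 = 11071483/4704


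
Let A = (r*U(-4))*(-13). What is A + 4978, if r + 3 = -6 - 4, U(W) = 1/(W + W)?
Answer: 39655/8 ≈ 4956.9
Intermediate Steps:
U(W) = 1/(2*W)
r = -13 (r = -3 + (-6 - 4) = -3 - 10 = -13)
A = -169/8 (A = -13/(2*(-4))*(-13) = -13*(-1)/(2*4)*(-13) = -13*(-⅛)*(-13) = (13/8)*(-13) = -169/8 ≈ -21.125)
A + 4978 = -169/8 + 4978 = 39655/8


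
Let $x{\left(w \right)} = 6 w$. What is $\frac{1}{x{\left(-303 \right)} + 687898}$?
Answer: $\frac{1}{686080} \approx 1.4576 \cdot 10^{-6}$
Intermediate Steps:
$\frac{1}{x{\left(-303 \right)} + 687898} = \frac{1}{6 \left(-303\right) + 687898} = \frac{1}{-1818 + 687898} = \frac{1}{686080}$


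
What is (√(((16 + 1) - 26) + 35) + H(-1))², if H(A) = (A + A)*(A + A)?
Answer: (4 + √26)² ≈ 82.792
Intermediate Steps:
H(A) = 4*A² (H(A) = (2*A)*(2*A) = 4*A²)
(√(((16 + 1) - 26) + 35) + H(-1))² = (√(((16 + 1) - 26) + 35) + 4*(-1)²)² = (√((17 - 26) + 35) + 4*1)² = (√(-9 + 35) + 4)² = (√26 + 4)² = (4 + √26)²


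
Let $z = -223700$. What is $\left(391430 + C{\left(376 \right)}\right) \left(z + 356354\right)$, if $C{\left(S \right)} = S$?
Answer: $51974633124$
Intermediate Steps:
$\left(391430 + C{\left(376 \right)}\right) \left(z + 356354\right) = \left(391430 + 376\right) \left(-223700 + 356354\right) = 391806 \cdot 132654 = 51974633124$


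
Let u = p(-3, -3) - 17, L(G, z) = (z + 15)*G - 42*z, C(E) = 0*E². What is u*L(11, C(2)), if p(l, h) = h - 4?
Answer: -3960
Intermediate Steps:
p(l, h) = -4 + h
C(E) = 0
L(G, z) = -42*z + G*(15 + z) (L(G, z) = (15 + z)*G - 42*z = G*(15 + z) - 42*z = -42*z + G*(15 + z))
u = -24 (u = (-4 - 3) - 17 = -7 - 17 = -24)
u*L(11, C(2)) = -24*(-42*0 + 15*11 + 11*0) = -24*(0 + 165 + 0) = -24*165 = -3960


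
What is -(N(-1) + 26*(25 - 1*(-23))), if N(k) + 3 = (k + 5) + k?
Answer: -1248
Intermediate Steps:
N(k) = 2 + 2*k (N(k) = -3 + ((k + 5) + k) = -3 + ((5 + k) + k) = -3 + (5 + 2*k) = 2 + 2*k)
-(N(-1) + 26*(25 - 1*(-23))) = -((2 + 2*(-1)) + 26*(25 - 1*(-23))) = -((2 - 2) + 26*(25 + 23)) = -(0 + 26*48) = -(0 + 1248) = -1*1248 = -1248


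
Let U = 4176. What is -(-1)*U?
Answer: 4176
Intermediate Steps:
-(-1)*U = -(-1)*4176 = -1*(-4176) = 4176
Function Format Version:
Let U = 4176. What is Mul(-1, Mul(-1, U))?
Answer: 4176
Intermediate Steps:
Mul(-1, Mul(-1, U)) = Mul(-1, Mul(-1, 4176)) = Mul(-1, -4176) = 4176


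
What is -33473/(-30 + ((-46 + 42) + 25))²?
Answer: -33473/81 ≈ -413.25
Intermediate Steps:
-33473/(-30 + ((-46 + 42) + 25))² = -33473/(-30 + (-4 + 25))² = -33473/(-30 + 21)² = -33473/((-9)²) = -33473/81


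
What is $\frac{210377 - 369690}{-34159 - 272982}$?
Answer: $\frac{159313}{307141} \approx 0.5187$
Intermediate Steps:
$\frac{210377 - 369690}{-34159 - 272982} = - \frac{159313}{-307141} = \left(-159313\right) \left(- \frac{1}{307141}\right) = \frac{159313}{307141}$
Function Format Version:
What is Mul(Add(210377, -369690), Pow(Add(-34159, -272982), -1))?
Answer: Rational(159313, 307141) ≈ 0.51870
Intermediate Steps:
Mul(Add(210377, -369690), Pow(Add(-34159, -272982), -1)) = Mul(-159313, Pow(-307141, -1)) = Mul(-159313, Rational(-1, 307141)) = Rational(159313, 307141)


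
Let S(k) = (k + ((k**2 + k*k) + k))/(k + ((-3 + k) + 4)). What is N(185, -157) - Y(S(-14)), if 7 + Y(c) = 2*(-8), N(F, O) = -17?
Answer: 6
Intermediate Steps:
S(k) = (2*k + 2*k**2)/(1 + 2*k) (S(k) = (k + ((k**2 + k**2) + k))/(k + (1 + k)) = (k + (2*k**2 + k))/(1 + 2*k) = (k + (k + 2*k**2))/(1 + 2*k) = (2*k + 2*k**2)/(1 + 2*k))
Y(c) = -23 (Y(c) = -7 + 2*(-8) = -7 - 16 = -23)
N(185, -157) - Y(S(-14)) = -17 - 1*(-23) = -17 + 23 = 6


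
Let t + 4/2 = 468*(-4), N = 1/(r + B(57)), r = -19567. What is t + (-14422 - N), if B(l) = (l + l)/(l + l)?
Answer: -318847535/19566 ≈ -16296.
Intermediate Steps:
B(l) = 1 (B(l) = (2*l)/((2*l)) = (2*l)*(1/(2*l)) = 1)
N = -1/19566 (N = 1/(-19567 + 1) = 1/(-19566) = -1/19566 ≈ -5.1109e-5)
t = -1874 (t = -2 + 468*(-4) = -2 - 1872 = -1874)
t + (-14422 - N) = -1874 + (-14422 - 1*(-1/19566)) = -1874 + (-14422 + 1/19566) = -1874 - 282180851/19566 = -318847535/19566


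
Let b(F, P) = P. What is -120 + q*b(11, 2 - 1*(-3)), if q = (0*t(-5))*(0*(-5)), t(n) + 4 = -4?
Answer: -120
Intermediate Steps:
t(n) = -8 (t(n) = -4 - 4 = -8)
q = 0 (q = (0*(-8))*(0*(-5)) = 0*0 = 0)
-120 + q*b(11, 2 - 1*(-3)) = -120 + 0*(2 - 1*(-3)) = -120 + 0*(2 + 3) = -120 + 0*5 = -120 + 0 = -120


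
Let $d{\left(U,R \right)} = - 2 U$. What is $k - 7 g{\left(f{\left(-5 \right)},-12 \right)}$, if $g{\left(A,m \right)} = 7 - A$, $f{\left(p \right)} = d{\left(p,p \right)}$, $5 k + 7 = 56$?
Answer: $\frac{154}{5} \approx 30.8$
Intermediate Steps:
$k = \frac{49}{5}$ ($k = - \frac{7}{5} + \frac{1}{5} \cdot 56 = - \frac{7}{5} + \frac{56}{5} = \frac{49}{5} \approx 9.8$)
$f{\left(p \right)} = - 2 p$
$k - 7 g{\left(f{\left(-5 \right)},-12 \right)} = \frac{49}{5} - 7 \left(7 - \left(-2\right) \left(-5\right)\right) = \frac{49}{5} - 7 \left(7 - 10\right) = \frac{49}{5} - -21 = \frac{49}{5} + 21 = \frac{154}{5}$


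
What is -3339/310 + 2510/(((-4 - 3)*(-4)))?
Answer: 85576/1085 ≈ 78.872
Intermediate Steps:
-3339/310 + 2510/(((-4 - 3)*(-4))) = -3339*1/310 + 2510/((-7*(-4))) = -3339/310 + 2510/28 = -3339/310 + 2510*(1/28) = -3339/310 + 1255/14 = 85576/1085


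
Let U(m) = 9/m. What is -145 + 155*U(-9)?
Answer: -300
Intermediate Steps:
-145 + 155*U(-9) = -145 + 155*(9/(-9)) = -145 + 155*(9*(-1/9)) = -145 + 155*(-1) = -145 - 155 = -300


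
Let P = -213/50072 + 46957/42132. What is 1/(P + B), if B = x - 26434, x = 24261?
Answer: -527408376/1145472836851 ≈ -0.00046043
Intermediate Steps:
P = 585564197/527408376 (P = -213*1/50072 + 46957*(1/42132) = -213/50072 + 46957/42132 = 585564197/527408376 ≈ 1.1103)
B = -2173 (B = 24261 - 26434 = -2173)
1/(P + B) = 1/(585564197/527408376 - 2173) = 1/(-1145472836851/527408376) = -527408376/1145472836851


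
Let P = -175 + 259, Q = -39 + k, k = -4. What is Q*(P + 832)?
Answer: -39388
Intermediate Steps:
Q = -43 (Q = -39 - 4 = -43)
P = 84
Q*(P + 832) = -43*(84 + 832) = -43*916 = -39388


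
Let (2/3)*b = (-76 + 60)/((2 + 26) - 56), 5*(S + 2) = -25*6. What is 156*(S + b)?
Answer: -34008/7 ≈ -4858.3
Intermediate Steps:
S = -32 (S = -2 + (-25*6)/5 = -2 + (⅕)*(-150) = -2 - 30 = -32)
b = 6/7 (b = 3*((-76 + 60)/((2 + 26) - 56))/2 = 3*(-16/(28 - 56))/2 = 3*(-16/(-28))/2 = 3*(-16*(-1/28))/2 = (3/2)*(4/7) = 6/7 ≈ 0.85714)
156*(S + b) = 156*(-32 + 6/7) = 156*(-218/7) = -34008/7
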